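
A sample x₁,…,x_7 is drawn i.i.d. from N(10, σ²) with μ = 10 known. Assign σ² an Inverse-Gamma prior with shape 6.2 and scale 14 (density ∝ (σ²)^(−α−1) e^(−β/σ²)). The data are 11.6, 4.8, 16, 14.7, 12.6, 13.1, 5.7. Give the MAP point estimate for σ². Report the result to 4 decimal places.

σ̂²_MAP = 7.0350

Sum of squared deviations about the known mean: SS = (11.6−10)² + (4.8−10)² + (16−10)² + (14.7−10)² + (12.6−10)² + (13.1−10)² + (5.7−10)² = 122.55.
The Normal likelihood contributes (σ²)^(−n/2) exp(−SS/(2σ²)), so the posterior is Inverse-Gamma(α + n/2, β + SS/2) = Inverse-Gamma(9.7, 75.275).
The mode of Inverse-Gamma(a, b) is b/(a+1) = 75.275/10.7 ≈ 7.0350.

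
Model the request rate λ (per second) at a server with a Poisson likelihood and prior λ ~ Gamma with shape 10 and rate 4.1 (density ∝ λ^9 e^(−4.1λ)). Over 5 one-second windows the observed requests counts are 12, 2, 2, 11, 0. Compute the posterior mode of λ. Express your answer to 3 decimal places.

Σxᵢ = 12+2+2+11+0 = 27, with n = 5.
Posterior ∝ λ^9e^(−4.1λ) · λ^27e^(−5λ) = λ^36e^(−9.1λ), i.e. Gamma(shape=37, rate=9.1).
The mode of a Gamma(a, b) with a ≥ 1 (shape–rate) is (a−1)/b = 36/9.1 ≈ 3.956.

λ̂_MAP = 3.956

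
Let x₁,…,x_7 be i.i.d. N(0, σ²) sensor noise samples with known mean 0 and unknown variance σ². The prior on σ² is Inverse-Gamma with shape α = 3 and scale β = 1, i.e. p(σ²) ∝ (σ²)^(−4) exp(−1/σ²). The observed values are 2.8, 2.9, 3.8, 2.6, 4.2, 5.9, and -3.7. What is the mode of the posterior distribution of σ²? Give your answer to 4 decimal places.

Sum of squared deviations about the known mean: SS = (2.8−0)² + (2.9−0)² + (3.8−0)² + (2.6−0)² + (4.2−0)² + (5.9−0)² + (-3.7−0)² = 103.59.
The Normal likelihood contributes (σ²)^(−n/2) exp(−SS/(2σ²)), so the posterior is Inverse-Gamma(α + n/2, β + SS/2) = Inverse-Gamma(6.5, 52.795).
The mode of Inverse-Gamma(a, b) is b/(a+1) = 52.795/7.5 ≈ 7.0393.

σ̂²_MAP = 7.0393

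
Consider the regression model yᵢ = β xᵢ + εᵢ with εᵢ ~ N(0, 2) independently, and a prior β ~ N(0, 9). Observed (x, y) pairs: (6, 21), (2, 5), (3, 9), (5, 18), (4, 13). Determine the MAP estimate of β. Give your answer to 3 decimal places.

log p(β | y) = −Σ(yᵢ − βxᵢ)²/(2·2) − β²/(2·9) + const.
Setting the derivative to zero: Σxᵢ(yᵢ − βxᵢ)/2 − β/9 = 0, so β = Σxᵢyᵢ / (Σxᵢ² + σ²/τ²).
Σxᵢyᵢ = 6·21 + 2·5 + 3·9 + 5·18 + 4·13 = 305; Σxᵢ² = 90; σ²/τ² = 2/9.
β̂_MAP = 305 / (90 + 2/9) = 305/(812/9) = 2745/812 ≈ 3.381.

β̂_MAP = 3.381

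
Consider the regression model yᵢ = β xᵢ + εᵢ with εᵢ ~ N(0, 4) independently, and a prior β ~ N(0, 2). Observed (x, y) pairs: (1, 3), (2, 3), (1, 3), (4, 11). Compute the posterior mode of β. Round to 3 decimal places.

log p(β | y) = −Σ(yᵢ − βxᵢ)²/(2·4) − β²/(2·2) + const.
Setting the derivative to zero: Σxᵢ(yᵢ − βxᵢ)/4 − β/2 = 0, so β = Σxᵢyᵢ / (Σxᵢ² + σ²/τ²).
Σxᵢyᵢ = 1·3 + 2·3 + 1·3 + 4·11 = 56; Σxᵢ² = 22; σ²/τ² = 2.
β̂_MAP = 56 / (22 + 2) = 56/24 ≈ 2.333.

β̂_MAP = 2.333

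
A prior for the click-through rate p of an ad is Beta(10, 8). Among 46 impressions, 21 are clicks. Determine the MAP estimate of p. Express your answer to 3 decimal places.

p̂_MAP = 0.484

Prior: Beta(10, 8).
Data: 21 successes in 46 trials. The binomial likelihood contributes p^21(1−p)^25, so the posterior is Beta(10+21, 8+25) = Beta(31, 33).
For Beta(a, b) with a, b > 1 the mode is (a−1)/(a+b−2) = 30/62 ≈ 0.484.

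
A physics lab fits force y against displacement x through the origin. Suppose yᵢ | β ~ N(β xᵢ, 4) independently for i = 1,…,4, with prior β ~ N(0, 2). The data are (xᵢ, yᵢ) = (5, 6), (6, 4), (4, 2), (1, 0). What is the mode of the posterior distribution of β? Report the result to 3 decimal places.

β̂_MAP = 0.775

log p(β | y) = −Σ(yᵢ − βxᵢ)²/(2·4) − β²/(2·2) + const.
Setting the derivative to zero: Σxᵢ(yᵢ − βxᵢ)/4 − β/2 = 0, so β = Σxᵢyᵢ / (Σxᵢ² + σ²/τ²).
Σxᵢyᵢ = 5·6 + 6·4 + 4·2 + 1·0 = 62; Σxᵢ² = 78; σ²/τ² = 2.
β̂_MAP = 62 / (78 + 2) = 62/80 ≈ 0.775.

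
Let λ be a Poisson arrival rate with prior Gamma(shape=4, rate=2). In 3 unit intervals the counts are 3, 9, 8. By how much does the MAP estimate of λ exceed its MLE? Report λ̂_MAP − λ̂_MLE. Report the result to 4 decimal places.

Σxᵢ = 20. Posterior is Gamma(24, 5); MAP = (24−1)/5 = 23/5 ≈ 4.60000.
MLE = x̄ = 20/3 ≈ 6.66667.
Difference = 23/5 − 20/3 = -31/15 ≈ -2.0667.

MAP − MLE = -2.0667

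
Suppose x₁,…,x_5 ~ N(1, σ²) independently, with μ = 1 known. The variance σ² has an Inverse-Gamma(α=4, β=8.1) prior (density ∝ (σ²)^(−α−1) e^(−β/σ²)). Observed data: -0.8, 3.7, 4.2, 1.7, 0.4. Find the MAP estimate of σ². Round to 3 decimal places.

Sum of squared deviations about the known mean: SS = (-0.8−1)² + (3.7−1)² + (4.2−1)² + (1.7−1)² + (0.4−1)² = 21.62.
The Normal likelihood contributes (σ²)^(−n/2) exp(−SS/(2σ²)), so the posterior is Inverse-Gamma(α + n/2, β + SS/2) = Inverse-Gamma(6.5, 18.91).
The mode of Inverse-Gamma(a, b) is b/(a+1) = 18.91/7.5 ≈ 2.521.

σ̂²_MAP = 2.521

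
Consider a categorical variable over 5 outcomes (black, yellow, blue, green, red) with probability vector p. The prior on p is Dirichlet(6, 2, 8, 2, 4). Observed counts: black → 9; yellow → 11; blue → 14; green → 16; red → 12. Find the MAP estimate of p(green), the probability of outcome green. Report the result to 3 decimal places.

The posterior is Dirichlet(αᵢ + nᵢ) = Dirichlet(15, 13, 22, 18, 16).
For a Dirichlet(a₁,…,a_K) with all aᵢ > 1, the mode has j-th component (aⱼ − 1)/(Σaᵢ − K).
Here Σaᵢ = 84 and K = 5, so p(green) = (18 − 1)/(84 − 5) = 17/79 ≈ 0.215.

MAP estimate of p(green) = 0.215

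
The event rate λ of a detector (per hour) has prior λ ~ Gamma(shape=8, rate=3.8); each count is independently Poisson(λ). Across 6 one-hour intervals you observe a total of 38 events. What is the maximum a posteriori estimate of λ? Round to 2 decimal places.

λ̂_MAP = 4.59

Σxᵢ = 38, n = 6.
Posterior ∝ λ^7e^(−3.8λ) · λ^38e^(−6λ) = λ^45e^(−9.8λ), i.e. Gamma(shape=46, rate=9.8).
The mode of a Gamma(a, b) with a ≥ 1 (shape–rate) is (a−1)/b = 45/9.8 ≈ 4.59.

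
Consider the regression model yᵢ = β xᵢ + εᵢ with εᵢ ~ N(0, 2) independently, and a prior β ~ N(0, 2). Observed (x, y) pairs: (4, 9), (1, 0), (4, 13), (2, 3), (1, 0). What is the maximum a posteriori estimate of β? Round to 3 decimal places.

log p(β | y) = −Σ(yᵢ − βxᵢ)²/(2·2) − β²/(2·2) + const.
Setting the derivative to zero: Σxᵢ(yᵢ − βxᵢ)/2 − β/2 = 0, so β = Σxᵢyᵢ / (Σxᵢ² + σ²/τ²).
Σxᵢyᵢ = 4·9 + 1·0 + 4·13 + 2·3 + 1·0 = 94; Σxᵢ² = 38; σ²/τ² = 1.
β̂_MAP = 94 / (38 + 1) = 94/39 ≈ 2.410.

β̂_MAP = 2.410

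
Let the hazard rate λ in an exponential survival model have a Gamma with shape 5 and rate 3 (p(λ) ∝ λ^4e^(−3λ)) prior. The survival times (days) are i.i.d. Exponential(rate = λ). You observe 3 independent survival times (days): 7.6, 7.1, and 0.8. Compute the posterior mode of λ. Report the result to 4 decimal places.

The Exponential(rate=λ) likelihood is ∝ λ^n e^(−λΣtᵢ). Here n = 3 and Σtᵢ = 7.6 + 7.1 + 0.8 = 15.5.
Posterior ∝ λ^4e^(−3λ) · λ^3e^(−15.5λ) = λ^7e^(−18.5λ), i.e. Gamma(8, 18.5).
Mode = (a−1)/b = 7/18.5 ≈ 0.3784.

λ̂_MAP = 0.3784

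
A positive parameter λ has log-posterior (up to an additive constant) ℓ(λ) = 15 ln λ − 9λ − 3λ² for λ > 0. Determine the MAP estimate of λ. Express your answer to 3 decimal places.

ℓ'(λ) = 15/λ − 9 − 6λ. Setting this to zero and multiplying by λ: 6λ² + 9λ − 15 = 0.
λ = (−9 + √(9² + 4·6·15)) / (2·6) = (−9 + √441) / 12 = (−9 + 21)/12 = 1.
ℓ''(λ) = −15/λ² − 6 < 0, confirming a maximum.

λ̂_MAP = 1.000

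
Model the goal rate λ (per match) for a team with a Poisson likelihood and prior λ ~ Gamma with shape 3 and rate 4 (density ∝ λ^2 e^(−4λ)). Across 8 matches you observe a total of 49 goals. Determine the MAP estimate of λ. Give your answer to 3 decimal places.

Σxᵢ = 49, n = 8.
Posterior ∝ λ^2e^(−4λ) · λ^49e^(−8λ) = λ^51e^(−12λ), i.e. Gamma(shape=52, rate=12).
The mode of a Gamma(a, b) with a ≥ 1 (shape–rate) is (a−1)/b = 51/12 ≈ 4.250.

λ̂_MAP = 4.250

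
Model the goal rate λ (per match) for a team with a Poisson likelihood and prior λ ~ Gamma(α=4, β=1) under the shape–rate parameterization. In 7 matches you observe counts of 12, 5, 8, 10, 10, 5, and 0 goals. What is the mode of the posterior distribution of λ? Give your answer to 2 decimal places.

Σxᵢ = 12+5+8+10+10+5+0 = 50, with n = 7.
Posterior ∝ λ^3e^(−1λ) · λ^50e^(−7λ) = λ^53e^(−8λ), i.e. Gamma(shape=54, rate=8).
The mode of a Gamma(a, b) with a ≥ 1 (shape–rate) is (a−1)/b = 53/8 ≈ 6.63.

λ̂_MAP = 6.63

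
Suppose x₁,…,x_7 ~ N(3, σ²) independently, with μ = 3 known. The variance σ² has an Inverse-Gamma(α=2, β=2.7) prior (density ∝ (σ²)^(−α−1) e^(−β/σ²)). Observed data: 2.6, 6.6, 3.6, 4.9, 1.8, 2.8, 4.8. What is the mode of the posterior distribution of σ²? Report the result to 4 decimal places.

σ̂²_MAP = 2.0931

Sum of squared deviations about the known mean: SS = (2.6−3)² + (6.6−3)² + (3.6−3)² + (4.9−3)² + (1.8−3)² + (2.8−3)² + (4.8−3)² = 21.81.
The Normal likelihood contributes (σ²)^(−n/2) exp(−SS/(2σ²)), so the posterior is Inverse-Gamma(α + n/2, β + SS/2) = Inverse-Gamma(5.5, 13.605).
The mode of Inverse-Gamma(a, b) is b/(a+1) = 13.605/6.5 ≈ 2.0931.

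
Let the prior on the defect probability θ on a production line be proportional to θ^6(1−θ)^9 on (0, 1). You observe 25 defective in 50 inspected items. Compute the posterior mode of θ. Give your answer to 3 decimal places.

θ̂_MAP = 0.477

The prior density ∝ θ^6(1−θ)^9 is the kernel of Beta(7, 10).
Data: 25 successes in 50 trials. The binomial likelihood contributes θ^25(1−θ)^25, so the posterior is Beta(7+25, 10+25) = Beta(32, 35).
For Beta(a, b) with a, b > 1 the mode is (a−1)/(a+b−2) = 31/65 ≈ 0.477.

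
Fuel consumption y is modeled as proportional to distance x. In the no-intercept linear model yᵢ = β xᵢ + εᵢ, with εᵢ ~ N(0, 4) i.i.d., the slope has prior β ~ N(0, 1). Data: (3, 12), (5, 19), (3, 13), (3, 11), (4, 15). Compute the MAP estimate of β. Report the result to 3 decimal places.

β̂_MAP = 3.653

log p(β | y) = −Σ(yᵢ − βxᵢ)²/(2·4) − β²/(2·1) + const.
Setting the derivative to zero: Σxᵢ(yᵢ − βxᵢ)/4 − β/1 = 0, so β = Σxᵢyᵢ / (Σxᵢ² + σ²/τ²).
Σxᵢyᵢ = 3·12 + 5·19 + 3·13 + 3·11 + 4·15 = 263; Σxᵢ² = 68; σ²/τ² = 4.
β̂_MAP = 263 / (68 + 4) = 263/72 ≈ 3.653.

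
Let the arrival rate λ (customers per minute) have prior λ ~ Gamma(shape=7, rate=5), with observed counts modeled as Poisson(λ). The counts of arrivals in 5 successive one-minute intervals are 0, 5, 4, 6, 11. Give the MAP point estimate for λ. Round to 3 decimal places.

Σxᵢ = 0+5+4+6+11 = 26, with n = 5.
Posterior ∝ λ^6e^(−5λ) · λ^26e^(−5λ) = λ^32e^(−10λ), i.e. Gamma(shape=33, rate=10).
The mode of a Gamma(a, b) with a ≥ 1 (shape–rate) is (a−1)/b = 32/10 ≈ 3.200.

λ̂_MAP = 3.200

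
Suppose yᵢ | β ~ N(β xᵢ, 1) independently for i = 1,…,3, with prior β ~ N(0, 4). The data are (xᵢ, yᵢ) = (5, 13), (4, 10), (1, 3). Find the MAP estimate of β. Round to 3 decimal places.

β̂_MAP = 2.556

log p(β | y) = −Σ(yᵢ − βxᵢ)²/(2·1) − β²/(2·4) + const.
Setting the derivative to zero: Σxᵢ(yᵢ − βxᵢ)/1 − β/4 = 0, so β = Σxᵢyᵢ / (Σxᵢ² + σ²/τ²).
Σxᵢyᵢ = 5·13 + 4·10 + 1·3 = 108; Σxᵢ² = 42; σ²/τ² = 0.25.
β̂_MAP = 108 / (42 + 0.25) = 108/42.25 ≈ 2.556.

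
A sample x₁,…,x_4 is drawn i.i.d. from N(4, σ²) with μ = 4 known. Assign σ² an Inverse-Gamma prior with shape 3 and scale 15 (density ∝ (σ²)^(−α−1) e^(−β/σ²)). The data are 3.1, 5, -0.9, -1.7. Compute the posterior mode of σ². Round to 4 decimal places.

σ̂²_MAP = 7.3592

Sum of squared deviations about the known mean: SS = (3.1−4)² + (5−4)² + (-0.9−4)² + (-1.7−4)² = 58.31.
The Normal likelihood contributes (σ²)^(−n/2) exp(−SS/(2σ²)), so the posterior is Inverse-Gamma(α + n/2, β + SS/2) = Inverse-Gamma(5, 44.155).
The mode of Inverse-Gamma(a, b) is b/(a+1) = 44.155/6 ≈ 7.3592.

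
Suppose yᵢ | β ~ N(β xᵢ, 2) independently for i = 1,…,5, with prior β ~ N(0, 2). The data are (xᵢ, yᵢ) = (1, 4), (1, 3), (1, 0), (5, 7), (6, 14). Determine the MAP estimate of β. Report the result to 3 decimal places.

log p(β | y) = −Σ(yᵢ − βxᵢ)²/(2·2) − β²/(2·2) + const.
Setting the derivative to zero: Σxᵢ(yᵢ − βxᵢ)/2 − β/2 = 0, so β = Σxᵢyᵢ / (Σxᵢ² + σ²/τ²).
Σxᵢyᵢ = 1·4 + 1·3 + 1·0 + 5·7 + 6·14 = 126; Σxᵢ² = 64; σ²/τ² = 1.
β̂_MAP = 126 / (64 + 1) = 126/65 ≈ 1.938.

β̂_MAP = 1.938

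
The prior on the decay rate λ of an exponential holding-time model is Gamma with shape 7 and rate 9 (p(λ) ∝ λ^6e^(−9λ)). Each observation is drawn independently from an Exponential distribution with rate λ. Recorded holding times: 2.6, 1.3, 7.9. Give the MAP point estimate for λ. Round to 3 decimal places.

λ̂_MAP = 0.433

The Exponential(rate=λ) likelihood is ∝ λ^n e^(−λΣtᵢ). Here n = 3 and Σtᵢ = 2.6 + 1.3 + 7.9 = 11.8.
Posterior ∝ λ^6e^(−9λ) · λ^3e^(−11.8λ) = λ^9e^(−20.8λ), i.e. Gamma(10, 20.8).
Mode = (a−1)/b = 9/20.8 ≈ 0.433.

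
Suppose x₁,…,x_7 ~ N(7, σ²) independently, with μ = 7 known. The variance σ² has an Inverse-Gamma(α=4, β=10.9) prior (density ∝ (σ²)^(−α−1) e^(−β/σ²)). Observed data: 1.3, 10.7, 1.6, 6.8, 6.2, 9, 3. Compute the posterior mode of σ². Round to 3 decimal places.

σ̂²_MAP = 6.931

Sum of squared deviations about the known mean: SS = (1.3−7)² + (10.7−7)² + (1.6−7)² + (6.8−7)² + (6.2−7)² + (9−7)² + (3−7)² = 96.02.
The Normal likelihood contributes (σ²)^(−n/2) exp(−SS/(2σ²)), so the posterior is Inverse-Gamma(α + n/2, β + SS/2) = Inverse-Gamma(7.5, 58.91).
The mode of Inverse-Gamma(a, b) is b/(a+1) = 58.91/8.5 ≈ 6.931.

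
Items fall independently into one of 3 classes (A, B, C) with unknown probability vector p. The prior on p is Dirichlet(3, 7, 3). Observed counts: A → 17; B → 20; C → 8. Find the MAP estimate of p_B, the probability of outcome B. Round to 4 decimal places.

The posterior is Dirichlet(αᵢ + nᵢ) = Dirichlet(20, 27, 11).
For a Dirichlet(a₁,…,a_K) with all aᵢ > 1, the mode has j-th component (aⱼ − 1)/(Σaᵢ − K).
Here Σaᵢ = 58 and K = 3, so p_B = (27 − 1)/(58 − 3) = 26/55 ≈ 0.4727.

MAP estimate of p_B = 0.4727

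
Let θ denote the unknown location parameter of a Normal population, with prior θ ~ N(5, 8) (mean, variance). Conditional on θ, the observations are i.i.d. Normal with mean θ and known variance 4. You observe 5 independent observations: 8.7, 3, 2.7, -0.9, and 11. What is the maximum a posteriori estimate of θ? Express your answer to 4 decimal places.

n = 5; x̄ = (8.7 + 3 + 2.7 + (-0.9) + 11)/5 = 24.5/5 = 4.9.
For a Normal prior and Normal likelihood with known variance, the posterior is Normal; its mode equals its mean, the precision-weighted average.
Prior precision 1/σ₀² = 1/8 = 0.125; data precision n/σ² = 5/4 = 1.25.
θ̂ = (0.125·5 + 1.25·4.9) / (0.125 + 1.25) = 6.75/1.375 = 54/11 ≈ 4.9091.

θ̂_MAP = 4.9091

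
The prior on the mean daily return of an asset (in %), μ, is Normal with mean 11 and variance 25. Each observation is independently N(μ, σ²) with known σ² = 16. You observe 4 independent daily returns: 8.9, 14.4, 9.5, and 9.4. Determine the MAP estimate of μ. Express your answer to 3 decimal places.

n = 4; x̄ = (8.9 + 14.4 + 9.5 + 9.4)/4 = 42.2/4 = 10.55.
For a Normal prior and Normal likelihood with known variance, the posterior is Normal; its mode equals its mean, the precision-weighted average.
Prior precision 1/σ₀² = 1/25 = 0.04; data precision n/σ² = 4/16 = 0.25.
μ̂ = (0.04·11 + 0.25·10.55) / (0.04 + 0.25) = 3.0775/0.29 = 1231/116 ≈ 10.612.

μ̂_MAP = 10.612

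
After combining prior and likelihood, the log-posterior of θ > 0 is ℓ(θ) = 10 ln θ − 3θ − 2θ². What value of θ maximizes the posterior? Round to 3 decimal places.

ℓ'(θ) = 10/θ − 3 − 4θ. Setting this to zero and multiplying by θ: 4θ² + 3θ − 10 = 0.
θ = (−3 + √(3² + 4·4·10)) / (2·4) = (−3 + √169) / 8 = (−3 + 13)/8 = 5/4.
ℓ''(θ) = −10/θ² − 4 < 0, confirming a maximum.

θ̂_MAP = 1.250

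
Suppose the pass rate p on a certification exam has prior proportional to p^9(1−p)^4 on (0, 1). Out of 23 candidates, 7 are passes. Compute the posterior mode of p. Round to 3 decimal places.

p̂_MAP = 0.444

The prior density ∝ p^9(1−p)^4 is the kernel of Beta(10, 5).
Data: 7 successes in 23 trials. The binomial likelihood contributes p^7(1−p)^16, so the posterior is Beta(10+7, 5+16) = Beta(17, 21).
For Beta(a, b) with a, b > 1 the mode is (a−1)/(a+b−2) = 16/36 ≈ 0.444.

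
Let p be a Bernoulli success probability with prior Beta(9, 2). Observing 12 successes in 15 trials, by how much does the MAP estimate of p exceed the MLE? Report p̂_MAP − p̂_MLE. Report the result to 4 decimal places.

MAP − MLE = 0.0333

Posterior is Beta(21, 5); MAP = (21−1)/(26−2) = 20/24 ≈ 0.83333.
MLE ignores the prior: p̂_MLE = k/n = 12/15 ≈ 0.80000.
Difference = 20/24 − 12/15 = 1/30 ≈ 0.0333.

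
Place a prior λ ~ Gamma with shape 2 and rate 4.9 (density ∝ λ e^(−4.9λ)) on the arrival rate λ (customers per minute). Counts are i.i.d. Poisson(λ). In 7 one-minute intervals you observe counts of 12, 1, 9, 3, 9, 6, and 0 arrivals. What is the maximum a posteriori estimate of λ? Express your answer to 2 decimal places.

λ̂_MAP = 3.45

Σxᵢ = 12+1+9+3+9+6+0 = 40, with n = 7.
Posterior ∝ λe^(−4.9λ) · λ^40e^(−7λ) = λ^41e^(−11.9λ), i.e. Gamma(shape=42, rate=11.9).
The mode of a Gamma(a, b) with a ≥ 1 (shape–rate) is (a−1)/b = 41/11.9 ≈ 3.45.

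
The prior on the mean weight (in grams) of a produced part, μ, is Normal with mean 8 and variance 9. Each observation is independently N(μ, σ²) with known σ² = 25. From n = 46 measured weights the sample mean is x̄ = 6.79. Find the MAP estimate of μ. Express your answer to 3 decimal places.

μ̂_MAP = 6.859

n = 46, x̄ = 6.79.
For a Normal prior and Normal likelihood with known variance, the posterior is Normal; its mode equals its mean, the precision-weighted average.
Prior precision 1/σ₀² = 1/9; data precision n/σ² = 46/25 = 1.84.
μ̂ = ((1/9)·8 + 1.84·6.79) / (1/9 + 1.84) = (150553/11250)/(439/225) = 150553/21950 ≈ 6.859.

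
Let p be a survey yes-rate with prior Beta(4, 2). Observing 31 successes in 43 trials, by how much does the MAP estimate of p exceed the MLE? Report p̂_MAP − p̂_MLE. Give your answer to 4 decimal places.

MAP − MLE = 0.0025

Posterior is Beta(35, 14); MAP = (35−1)/(49−2) = 34/47 ≈ 0.72340.
MLE ignores the prior: p̂_MLE = k/n = 31/43 ≈ 0.72093.
Difference = 34/47 − 31/43 = 5/2021 ≈ 0.0025.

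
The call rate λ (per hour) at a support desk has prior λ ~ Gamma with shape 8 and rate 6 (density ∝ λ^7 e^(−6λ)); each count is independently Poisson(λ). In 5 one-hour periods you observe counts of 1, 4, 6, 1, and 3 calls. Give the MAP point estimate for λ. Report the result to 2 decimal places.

λ̂_MAP = 2.00

Σxᵢ = 1+4+6+1+3 = 15, with n = 5.
Posterior ∝ λ^7e^(−6λ) · λ^15e^(−5λ) = λ^22e^(−11λ), i.e. Gamma(shape=23, rate=11).
The mode of a Gamma(a, b) with a ≥ 1 (shape–rate) is (a−1)/b = 22/11 ≈ 2.00.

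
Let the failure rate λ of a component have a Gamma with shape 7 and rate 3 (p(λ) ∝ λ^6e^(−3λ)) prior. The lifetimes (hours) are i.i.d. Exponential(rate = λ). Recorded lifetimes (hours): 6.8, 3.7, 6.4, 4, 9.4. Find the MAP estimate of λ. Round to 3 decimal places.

The Exponential(rate=λ) likelihood is ∝ λ^n e^(−λΣtᵢ). Here n = 5 and Σtᵢ = 6.8 + 3.7 + 6.4 + 4 + 9.4 = 30.3.
Posterior ∝ λ^6e^(−3λ) · λ^5e^(−30.3λ) = λ^11e^(−33.3λ), i.e. Gamma(12, 33.3).
Mode = (a−1)/b = 11/33.3 ≈ 0.330.

λ̂_MAP = 0.330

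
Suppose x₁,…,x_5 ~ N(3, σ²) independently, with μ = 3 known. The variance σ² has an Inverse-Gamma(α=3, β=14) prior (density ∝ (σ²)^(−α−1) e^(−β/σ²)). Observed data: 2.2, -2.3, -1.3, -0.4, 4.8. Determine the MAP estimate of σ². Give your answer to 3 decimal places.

Sum of squared deviations about the known mean: SS = (2.2−3)² + (-2.3−3)² + (-1.3−3)² + (-0.4−3)² + (4.8−3)² = 62.02.
The Normal likelihood contributes (σ²)^(−n/2) exp(−SS/(2σ²)), so the posterior is Inverse-Gamma(α + n/2, β + SS/2) = Inverse-Gamma(5.5, 45.01).
The mode of Inverse-Gamma(a, b) is b/(a+1) = 45.01/6.5 ≈ 6.925.

σ̂²_MAP = 6.925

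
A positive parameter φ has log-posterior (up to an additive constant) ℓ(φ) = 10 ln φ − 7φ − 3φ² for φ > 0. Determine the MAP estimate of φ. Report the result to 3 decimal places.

ℓ'(φ) = 10/φ − 7 − 6φ. Setting this to zero and multiplying by φ: 6φ² + 7φ − 10 = 0.
φ = (−7 + √(7² + 4·6·10)) / (2·6) = (−7 + √289) / 12 = (−7 + 17)/12 = 5/6.
ℓ''(φ) = −10/φ² − 6 < 0, confirming a maximum.

φ̂_MAP = 0.833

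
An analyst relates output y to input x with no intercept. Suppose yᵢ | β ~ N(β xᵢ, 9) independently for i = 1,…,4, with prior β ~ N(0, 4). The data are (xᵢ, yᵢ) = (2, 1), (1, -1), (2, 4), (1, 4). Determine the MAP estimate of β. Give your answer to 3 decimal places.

log p(β | y) = −Σ(yᵢ − βxᵢ)²/(2·9) − β²/(2·4) + const.
Setting the derivative to zero: Σxᵢ(yᵢ − βxᵢ)/9 − β/4 = 0, so β = Σxᵢyᵢ / (Σxᵢ² + σ²/τ²).
Σxᵢyᵢ = 2·1 + 1·(-1) + 2·4 + 1·4 = 13; Σxᵢ² = 10; σ²/τ² = 2.25.
β̂_MAP = 13 / (10 + 2.25) = 13/12.25 ≈ 1.061.

β̂_MAP = 1.061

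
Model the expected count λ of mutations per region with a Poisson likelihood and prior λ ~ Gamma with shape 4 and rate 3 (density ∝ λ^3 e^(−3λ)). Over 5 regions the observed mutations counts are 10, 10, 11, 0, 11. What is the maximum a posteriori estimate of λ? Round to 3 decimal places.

Σxᵢ = 10+10+11+0+11 = 42, with n = 5.
Posterior ∝ λ^3e^(−3λ) · λ^42e^(−5λ) = λ^45e^(−8λ), i.e. Gamma(shape=46, rate=8).
The mode of a Gamma(a, b) with a ≥ 1 (shape–rate) is (a−1)/b = 45/8 ≈ 5.625.

λ̂_MAP = 5.625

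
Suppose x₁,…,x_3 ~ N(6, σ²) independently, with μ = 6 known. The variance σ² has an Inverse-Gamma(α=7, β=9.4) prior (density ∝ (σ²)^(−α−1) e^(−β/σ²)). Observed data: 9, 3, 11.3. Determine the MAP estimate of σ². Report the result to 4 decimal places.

Sum of squared deviations about the known mean: SS = (9−6)² + (3−6)² + (11.3−6)² = 46.09.
The Normal likelihood contributes (σ²)^(−n/2) exp(−SS/(2σ²)), so the posterior is Inverse-Gamma(α + n/2, β + SS/2) = Inverse-Gamma(8.5, 32.445).
The mode of Inverse-Gamma(a, b) is b/(a+1) = 32.445/9.5 ≈ 3.4153.

σ̂²_MAP = 3.4153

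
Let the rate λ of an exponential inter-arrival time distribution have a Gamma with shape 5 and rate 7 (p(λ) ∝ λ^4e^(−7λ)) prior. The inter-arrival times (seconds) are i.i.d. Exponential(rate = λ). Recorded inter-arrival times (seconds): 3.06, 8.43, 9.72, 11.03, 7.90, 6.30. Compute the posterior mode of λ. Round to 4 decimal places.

The Exponential(rate=λ) likelihood is ∝ λ^n e^(−λΣtᵢ). Here n = 6 and Σtᵢ = 3.06 + 8.43 + 9.72 + 11.03 + 7.90 + 6.30 = 46.44.
Posterior ∝ λ^4e^(−7λ) · λ^6e^(−46.44λ) = λ^10e^(−53.44λ), i.e. Gamma(11, 53.44).
Mode = (a−1)/b = 10/53.44 ≈ 0.1871.

λ̂_MAP = 0.1871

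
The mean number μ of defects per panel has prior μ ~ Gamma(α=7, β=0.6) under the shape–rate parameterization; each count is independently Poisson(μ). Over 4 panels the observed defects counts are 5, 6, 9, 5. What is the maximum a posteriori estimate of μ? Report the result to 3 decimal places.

Σxᵢ = 5+6+9+5 = 25, with n = 4.
Posterior ∝ μ^6e^(−0.6μ) · μ^25e^(−4μ) = μ^31e^(−4.6μ), i.e. Gamma(shape=32, rate=4.6).
The mode of a Gamma(a, b) with a ≥ 1 (shape–rate) is (a−1)/b = 31/4.6 ≈ 6.739.

μ̂_MAP = 6.739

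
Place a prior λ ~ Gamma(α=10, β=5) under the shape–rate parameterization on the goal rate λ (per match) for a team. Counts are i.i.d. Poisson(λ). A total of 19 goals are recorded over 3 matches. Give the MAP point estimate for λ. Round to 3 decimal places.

λ̂_MAP = 3.500

Σxᵢ = 19, n = 3.
Posterior ∝ λ^9e^(−5λ) · λ^19e^(−3λ) = λ^28e^(−8λ), i.e. Gamma(shape=29, rate=8).
The mode of a Gamma(a, b) with a ≥ 1 (shape–rate) is (a−1)/b = 28/8 ≈ 3.500.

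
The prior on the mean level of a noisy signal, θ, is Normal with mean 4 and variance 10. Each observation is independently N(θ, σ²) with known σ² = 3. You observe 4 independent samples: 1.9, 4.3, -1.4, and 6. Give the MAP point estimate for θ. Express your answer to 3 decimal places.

n = 4; x̄ = (1.9 + 4.3 + (-1.4) + 6)/4 = 10.8/4 = 2.7.
For a Normal prior and Normal likelihood with known variance, the posterior is Normal; its mode equals its mean, the precision-weighted average.
Prior precision 1/σ₀² = 1/10 = 0.1; data precision n/σ² = 4/3.
θ̂ = (0.1·4 + (4/3)·2.7) / (0.1 + 4/3) = 4/(43/30) = 120/43 ≈ 2.791.

θ̂_MAP = 2.791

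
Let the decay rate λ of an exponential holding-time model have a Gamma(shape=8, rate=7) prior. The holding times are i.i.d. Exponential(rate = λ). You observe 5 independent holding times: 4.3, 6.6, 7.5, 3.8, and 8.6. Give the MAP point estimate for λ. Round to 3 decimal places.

λ̂_MAP = 0.317

The Exponential(rate=λ) likelihood is ∝ λ^n e^(−λΣtᵢ). Here n = 5 and Σtᵢ = 4.3 + 6.6 + 7.5 + 3.8 + 8.6 = 30.8.
Posterior ∝ λ^7e^(−7λ) · λ^5e^(−30.8λ) = λ^12e^(−37.8λ), i.e. Gamma(13, 37.8).
Mode = (a−1)/b = 12/37.8 ≈ 0.317.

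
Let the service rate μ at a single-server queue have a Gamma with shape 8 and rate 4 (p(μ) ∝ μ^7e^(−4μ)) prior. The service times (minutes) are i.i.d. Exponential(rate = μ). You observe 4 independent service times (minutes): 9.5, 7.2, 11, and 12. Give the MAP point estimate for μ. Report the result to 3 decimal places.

The Exponential(rate=μ) likelihood is ∝ μ^n e^(−μΣtᵢ). Here n = 4 and Σtᵢ = 9.5 + 7.2 + 11 + 12 = 39.7.
Posterior ∝ μ^7e^(−4μ) · μ^4e^(−39.7μ) = μ^11e^(−43.7μ), i.e. Gamma(12, 43.7).
Mode = (a−1)/b = 11/43.7 ≈ 0.252.

μ̂_MAP = 0.252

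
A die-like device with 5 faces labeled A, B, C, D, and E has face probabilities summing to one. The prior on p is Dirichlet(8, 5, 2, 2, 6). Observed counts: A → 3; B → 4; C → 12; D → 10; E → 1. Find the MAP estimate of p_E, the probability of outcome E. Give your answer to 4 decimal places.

The posterior is Dirichlet(αᵢ + nᵢ) = Dirichlet(11, 9, 14, 12, 7).
For a Dirichlet(a₁,…,a_K) with all aᵢ > 1, the mode has j-th component (aⱼ − 1)/(Σaᵢ − K).
Here Σaᵢ = 53 and K = 5, so p_E = (7 − 1)/(53 − 5) = 6/48 ≈ 0.1250.

MAP estimate of p_E = 0.1250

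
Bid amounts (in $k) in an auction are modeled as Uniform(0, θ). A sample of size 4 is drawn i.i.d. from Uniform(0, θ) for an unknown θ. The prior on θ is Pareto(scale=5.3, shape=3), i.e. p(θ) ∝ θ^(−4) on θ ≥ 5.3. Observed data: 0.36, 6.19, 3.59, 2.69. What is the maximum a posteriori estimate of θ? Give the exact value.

The Uniform(0, θ) likelihood is θ^(−n) for θ ≥ max(xᵢ), zero otherwise. Here max(xᵢ) = 6.19.
Posterior ∝ θ^(−4) · θ^(−4) = θ^(−8) on θ ≥ max(5.3, 6.19) = 6.19.
This density is strictly decreasing in θ, so the posterior mode lies at the lower boundary of the support.

θ̂_MAP = 6.19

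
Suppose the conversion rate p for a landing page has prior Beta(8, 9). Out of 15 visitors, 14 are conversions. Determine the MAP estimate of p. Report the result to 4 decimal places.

Prior: Beta(8, 9).
Data: 14 successes in 15 trials. The binomial likelihood contributes p^14(1−p)^1, so the posterior is Beta(8+14, 9+1) = Beta(22, 10).
For Beta(a, b) with a, b > 1 the mode is (a−1)/(a+b−2) = 21/30 ≈ 0.7000.

p̂_MAP = 0.7000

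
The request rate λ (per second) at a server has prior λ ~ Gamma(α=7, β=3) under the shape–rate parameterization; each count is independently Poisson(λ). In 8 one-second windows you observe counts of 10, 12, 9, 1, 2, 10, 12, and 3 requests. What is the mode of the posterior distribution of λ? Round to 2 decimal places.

Σxᵢ = 10+12+9+1+2+10+12+3 = 59, with n = 8.
Posterior ∝ λ^6e^(−3λ) · λ^59e^(−8λ) = λ^65e^(−11λ), i.e. Gamma(shape=66, rate=11).
The mode of a Gamma(a, b) with a ≥ 1 (shape–rate) is (a−1)/b = 65/11 ≈ 5.91.

λ̂_MAP = 5.91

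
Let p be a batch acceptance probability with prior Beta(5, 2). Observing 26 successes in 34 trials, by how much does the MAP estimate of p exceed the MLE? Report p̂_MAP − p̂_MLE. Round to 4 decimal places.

MAP − MLE = 0.0045

Posterior is Beta(31, 10); MAP = (31−1)/(41−2) = 30/39 ≈ 0.76923.
MLE ignores the prior: p̂_MLE = k/n = 26/34 ≈ 0.76471.
Difference = 30/39 − 26/34 = 1/221 ≈ 0.0045.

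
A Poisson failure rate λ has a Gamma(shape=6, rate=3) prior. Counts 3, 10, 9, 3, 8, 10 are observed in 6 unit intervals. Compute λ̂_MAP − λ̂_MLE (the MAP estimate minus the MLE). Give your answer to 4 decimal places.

MAP − MLE = -1.8333

Σxᵢ = 43. Posterior is Gamma(49, 9); MAP = (49−1)/9 = 48/9 ≈ 5.33333.
MLE = x̄ = 43/6 ≈ 7.16667.
Difference = 48/9 − 43/6 = -11/6 ≈ -1.8333.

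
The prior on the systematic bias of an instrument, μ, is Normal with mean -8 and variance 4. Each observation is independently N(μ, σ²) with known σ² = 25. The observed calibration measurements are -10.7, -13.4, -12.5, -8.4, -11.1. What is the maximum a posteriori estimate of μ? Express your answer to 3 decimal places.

n = 5; x̄ = ((-10.7) + (-13.4) + (-12.5) + (-8.4) + (-11.1))/5 = -56.1/5 = -11.22.
For a Normal prior and Normal likelihood with known variance, the posterior is Normal; its mode equals its mean, the precision-weighted average.
Prior precision 1/σ₀² = 1/4 = 0.25; data precision n/σ² = 5/25 = 0.2.
μ̂ = (0.25·(-8) + 0.2·(-11.22)) / (0.25 + 0.2) = (-4.244)/0.45 = -2122/225 ≈ -9.431.

μ̂_MAP = -9.431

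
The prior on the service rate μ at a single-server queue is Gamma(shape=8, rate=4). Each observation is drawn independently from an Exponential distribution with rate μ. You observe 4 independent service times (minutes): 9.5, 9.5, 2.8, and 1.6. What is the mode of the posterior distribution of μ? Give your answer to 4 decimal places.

The Exponential(rate=μ) likelihood is ∝ μ^n e^(−μΣtᵢ). Here n = 4 and Σtᵢ = 9.5 + 9.5 + 2.8 + 1.6 = 23.4.
Posterior ∝ μ^7e^(−4μ) · μ^4e^(−23.4μ) = μ^11e^(−27.4μ), i.e. Gamma(12, 27.4).
Mode = (a−1)/b = 11/27.4 ≈ 0.4015.

μ̂_MAP = 0.4015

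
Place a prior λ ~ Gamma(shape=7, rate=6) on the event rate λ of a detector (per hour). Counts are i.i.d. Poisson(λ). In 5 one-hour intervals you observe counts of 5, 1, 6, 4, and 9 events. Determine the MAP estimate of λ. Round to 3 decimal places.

λ̂_MAP = 2.818

Σxᵢ = 5+1+6+4+9 = 25, with n = 5.
Posterior ∝ λ^6e^(−6λ) · λ^25e^(−5λ) = λ^31e^(−11λ), i.e. Gamma(shape=32, rate=11).
The mode of a Gamma(a, b) with a ≥ 1 (shape–rate) is (a−1)/b = 31/11 ≈ 2.818.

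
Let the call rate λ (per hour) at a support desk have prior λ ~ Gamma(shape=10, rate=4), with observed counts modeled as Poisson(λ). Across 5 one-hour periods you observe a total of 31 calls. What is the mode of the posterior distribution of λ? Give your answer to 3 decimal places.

Σxᵢ = 31, n = 5.
Posterior ∝ λ^9e^(−4λ) · λ^31e^(−5λ) = λ^40e^(−9λ), i.e. Gamma(shape=41, rate=9).
The mode of a Gamma(a, b) with a ≥ 1 (shape–rate) is (a−1)/b = 40/9 ≈ 4.444.

λ̂_MAP = 4.444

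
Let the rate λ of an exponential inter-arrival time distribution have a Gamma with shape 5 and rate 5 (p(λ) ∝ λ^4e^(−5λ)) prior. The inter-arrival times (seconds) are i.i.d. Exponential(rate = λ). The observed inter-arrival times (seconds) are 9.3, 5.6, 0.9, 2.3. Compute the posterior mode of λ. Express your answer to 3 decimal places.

The Exponential(rate=λ) likelihood is ∝ λ^n e^(−λΣtᵢ). Here n = 4 and Σtᵢ = 9.3 + 5.6 + 0.9 + 2.3 = 18.1.
Posterior ∝ λ^4e^(−5λ) · λ^4e^(−18.1λ) = λ^8e^(−23.1λ), i.e. Gamma(9, 23.1).
Mode = (a−1)/b = 8/23.1 ≈ 0.346.

λ̂_MAP = 0.346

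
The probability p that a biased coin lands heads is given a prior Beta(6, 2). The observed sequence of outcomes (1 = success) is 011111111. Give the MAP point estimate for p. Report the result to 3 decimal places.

p̂_MAP = 0.867

Prior: Beta(6, 2).
Data: 8 successes in 9 trials (from the sequence). The binomial likelihood contributes p^8(1−p)^1, so the posterior is Beta(6+8, 2+1) = Beta(14, 3).
For Beta(a, b) with a, b > 1 the mode is (a−1)/(a+b−2) = 13/15 ≈ 0.867.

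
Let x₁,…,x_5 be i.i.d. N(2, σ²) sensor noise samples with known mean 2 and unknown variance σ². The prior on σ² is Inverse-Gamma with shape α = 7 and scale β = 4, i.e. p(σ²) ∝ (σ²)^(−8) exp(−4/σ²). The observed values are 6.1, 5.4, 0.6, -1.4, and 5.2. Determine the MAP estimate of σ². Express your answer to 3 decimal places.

Sum of squared deviations about the known mean: SS = (6.1−2)² + (5.4−2)² + (0.6−2)² + (-1.4−2)² + (5.2−2)² = 52.13.
The Normal likelihood contributes (σ²)^(−n/2) exp(−SS/(2σ²)), so the posterior is Inverse-Gamma(α + n/2, β + SS/2) = Inverse-Gamma(9.5, 30.065).
The mode of Inverse-Gamma(a, b) is b/(a+1) = 30.065/10.5 ≈ 2.863.

σ̂²_MAP = 2.863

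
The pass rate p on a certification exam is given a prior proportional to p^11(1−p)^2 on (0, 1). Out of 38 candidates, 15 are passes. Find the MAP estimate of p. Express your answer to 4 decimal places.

p̂_MAP = 0.5098

The prior density ∝ p^11(1−p)^2 is the kernel of Beta(12, 3).
Data: 15 successes in 38 trials. The binomial likelihood contributes p^15(1−p)^23, so the posterior is Beta(12+15, 3+23) = Beta(27, 26).
For Beta(a, b) with a, b > 1 the mode is (a−1)/(a+b−2) = 26/51 ≈ 0.5098.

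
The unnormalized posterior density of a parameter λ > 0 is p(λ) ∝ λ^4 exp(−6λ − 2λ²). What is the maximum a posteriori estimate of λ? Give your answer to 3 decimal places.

ℓ'(λ) = 4/λ − 6 − 4λ. Setting this to zero and multiplying by λ: 4λ² + 6λ − 4 = 0.
λ = (−6 + √(6² + 4·4·4)) / (2·4) = (−6 + √100) / 8 = (−6 + 10)/8 = 1/2.
ℓ''(λ) = −4/λ² − 4 < 0, confirming a maximum.

λ̂_MAP = 0.500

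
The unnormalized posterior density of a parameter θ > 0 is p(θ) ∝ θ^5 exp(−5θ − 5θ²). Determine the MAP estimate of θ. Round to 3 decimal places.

ℓ'(θ) = 5/θ − 5 − 10θ. Setting this to zero and multiplying by θ: 10θ² + 5θ − 5 = 0.
θ = (−5 + √(5² + 4·10·5)) / (2·10) = (−5 + √225) / 20 = (−5 + 15)/20 = 1/2.
ℓ''(θ) = −5/θ² − 10 < 0, confirming a maximum.

θ̂_MAP = 0.500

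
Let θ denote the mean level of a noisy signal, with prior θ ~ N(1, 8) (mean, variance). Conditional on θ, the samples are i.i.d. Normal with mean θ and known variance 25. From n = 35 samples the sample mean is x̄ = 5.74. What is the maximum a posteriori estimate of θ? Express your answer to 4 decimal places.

n = 35, x̄ = 5.74.
For a Normal prior and Normal likelihood with known variance, the posterior is Normal; its mode equals its mean, the precision-weighted average.
Prior precision 1/σ₀² = 1/8 = 0.125; data precision n/σ² = 35/25 = 1.4.
θ̂ = (0.125·1 + 1.4·5.74) / (0.125 + 1.4) = 8.161/1.525 = 8161/1525 ≈ 5.3515.

θ̂_MAP = 5.3515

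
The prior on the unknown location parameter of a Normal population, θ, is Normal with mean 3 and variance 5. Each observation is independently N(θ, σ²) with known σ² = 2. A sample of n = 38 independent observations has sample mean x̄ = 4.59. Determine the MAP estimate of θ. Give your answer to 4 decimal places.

n = 38, x̄ = 4.59.
For a Normal prior and Normal likelihood with known variance, the posterior is Normal; its mode equals its mean, the precision-weighted average.
Prior precision 1/σ₀² = 1/5 = 0.2; data precision n/σ² = 38/2 = 19.
θ̂ = (0.2·3 + 19·4.59) / (0.2 + 19) = 87.81/19.2 = 4.5734375 ≈ 4.5734.

θ̂_MAP = 4.5734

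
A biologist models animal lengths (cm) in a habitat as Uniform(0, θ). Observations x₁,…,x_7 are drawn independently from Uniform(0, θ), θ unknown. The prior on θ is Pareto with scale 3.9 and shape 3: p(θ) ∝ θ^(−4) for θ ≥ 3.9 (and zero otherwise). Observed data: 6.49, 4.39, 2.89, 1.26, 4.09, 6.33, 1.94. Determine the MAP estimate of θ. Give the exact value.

The Uniform(0, θ) likelihood is θ^(−n) for θ ≥ max(xᵢ), zero otherwise. Here max(xᵢ) = 6.49.
Posterior ∝ θ^(−4) · θ^(−7) = θ^(−11) on θ ≥ max(3.9, 6.49) = 6.49.
This density is strictly decreasing in θ, so the posterior mode lies at the lower boundary of the support.

θ̂_MAP = 6.49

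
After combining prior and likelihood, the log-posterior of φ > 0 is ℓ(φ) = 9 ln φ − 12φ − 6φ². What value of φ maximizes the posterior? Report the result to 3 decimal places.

ℓ'(φ) = 9/φ − 12 − 12φ. Setting this to zero and multiplying by φ: 12φ² + 12φ − 9 = 0.
φ = (−12 + √(12² + 4·12·9)) / (2·12) = (−12 + √576) / 24 = (−12 + 24)/24 = 1/2.
ℓ''(φ) = −9/φ² − 12 < 0, confirming a maximum.

φ̂_MAP = 0.500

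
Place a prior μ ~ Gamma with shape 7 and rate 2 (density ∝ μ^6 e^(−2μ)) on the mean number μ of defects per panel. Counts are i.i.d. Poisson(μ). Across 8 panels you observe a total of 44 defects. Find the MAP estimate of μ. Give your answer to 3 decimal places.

μ̂_MAP = 5.000

Σxᵢ = 44, n = 8.
Posterior ∝ μ^6e^(−2μ) · μ^44e^(−8μ) = μ^50e^(−10μ), i.e. Gamma(shape=51, rate=10).
The mode of a Gamma(a, b) with a ≥ 1 (shape–rate) is (a−1)/b = 50/10 ≈ 5.000.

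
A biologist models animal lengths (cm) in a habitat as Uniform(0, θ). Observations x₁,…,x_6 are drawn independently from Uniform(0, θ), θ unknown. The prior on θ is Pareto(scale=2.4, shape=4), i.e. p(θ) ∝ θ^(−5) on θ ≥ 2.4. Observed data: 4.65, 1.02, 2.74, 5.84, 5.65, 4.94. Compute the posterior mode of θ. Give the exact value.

The Uniform(0, θ) likelihood is θ^(−n) for θ ≥ max(xᵢ), zero otherwise. Here max(xᵢ) = 5.84.
Posterior ∝ θ^(−5) · θ^(−6) = θ^(−11) on θ ≥ max(2.4, 5.84) = 5.84.
This density is strictly decreasing in θ, so the posterior mode lies at the lower boundary of the support.

θ̂_MAP = 5.84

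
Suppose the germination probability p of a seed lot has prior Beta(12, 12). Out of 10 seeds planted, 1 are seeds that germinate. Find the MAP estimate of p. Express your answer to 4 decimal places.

Prior: Beta(12, 12).
Data: 1 success in 10 trials. The binomial likelihood contributes p(1−p)^9, so the posterior is Beta(12+1, 12+9) = Beta(13, 21).
For Beta(a, b) with a, b > 1 the mode is (a−1)/(a+b−2) = 12/32 ≈ 0.3750.

p̂_MAP = 0.3750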